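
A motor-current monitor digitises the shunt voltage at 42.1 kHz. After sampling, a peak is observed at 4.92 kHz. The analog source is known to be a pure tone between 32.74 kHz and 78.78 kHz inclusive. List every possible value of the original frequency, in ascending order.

37.18 kHz, 47.02 kHz

Frequencies that alias to 4.92 kHz are k·fs ± 4.92 kHz for integer k ≥ 0.
k=0: 4.92 kHz.
k=1: 37.18 kHz, 47.02 kHz.
k=2: 79.28 kHz, 89.12 kHz.
Within [32.74 kHz, 78.78 kHz]: 37.18 kHz, 47.02 kHz.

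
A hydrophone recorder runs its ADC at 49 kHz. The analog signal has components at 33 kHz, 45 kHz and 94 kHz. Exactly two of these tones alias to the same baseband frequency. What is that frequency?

fs/2 = 24.5 kHz.
33 kHz > fs/2 = 24.5 kHz, folds to fs − 33 kHz = 16 kHz.
45 kHz > fs/2 = 24.5 kHz, folds to fs − 45 kHz = 4 kHz.
94 kHz mod fs = 45 kHz.
45 kHz > fs/2 = 24.5 kHz, folds to fs − 45 kHz = 4 kHz.
45 kHz and 94 kHz both map to 4 kHz.

4 kHz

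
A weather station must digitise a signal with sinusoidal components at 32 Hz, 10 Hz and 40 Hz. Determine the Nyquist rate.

80 Hz

Highest-frequency component: 40 Hz.
Nyquist rate = 2 × 40 Hz = 80 Hz.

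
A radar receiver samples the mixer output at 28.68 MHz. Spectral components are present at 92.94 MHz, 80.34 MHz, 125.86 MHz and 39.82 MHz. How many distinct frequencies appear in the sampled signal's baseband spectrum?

fs/2 = 14.34 MHz.
92.94 MHz mod fs = 6.9 MHz.
6.9 MHz ≤ fs/2 = 14.34 MHz, appears at 6.9 MHz.
80.34 MHz mod fs = 22.98 MHz.
22.98 MHz > fs/2 = 14.34 MHz, folds to fs − 22.98 MHz = 5.7 MHz.
125.86 MHz mod fs = 11.14 MHz.
11.14 MHz ≤ fs/2 = 14.34 MHz, appears at 11.14 MHz.
39.82 MHz mod fs = 11.14 MHz.
11.14 MHz ≤ fs/2 = 14.34 MHz, appears at 11.14 MHz.
Distinct values: {5.7 MHz, 6.9 MHz, 11.14 MHz} → 3.

3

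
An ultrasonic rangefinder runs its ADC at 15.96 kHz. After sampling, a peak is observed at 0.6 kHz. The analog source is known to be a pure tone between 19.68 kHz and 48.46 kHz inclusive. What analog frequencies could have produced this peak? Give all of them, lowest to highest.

Frequencies that alias to 0.6 kHz are k·fs ± 0.6 kHz for integer k ≥ 0.
k=0: 0.6 kHz.
k=1: 15.36 kHz, 16.56 kHz.
k=2: 31.32 kHz, 32.52 kHz.
k=3: 47.28 kHz, 48.48 kHz.
k=4: 63.24 kHz, 64.44 kHz.
Within [19.68 kHz, 48.46 kHz]: 31.32 kHz, 32.52 kHz, 47.28 kHz.

31.32 kHz, 32.52 kHz, 47.28 kHz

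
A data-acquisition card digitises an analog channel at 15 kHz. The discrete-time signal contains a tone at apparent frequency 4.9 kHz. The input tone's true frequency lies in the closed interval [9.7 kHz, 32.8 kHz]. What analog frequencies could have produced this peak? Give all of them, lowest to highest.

10.1 kHz, 19.9 kHz, 25.1 kHz

Frequencies that alias to 4.9 kHz are k·fs ± 4.9 kHz for integer k ≥ 0.
k=0: 4.9 kHz.
k=1: 10.1 kHz, 19.9 kHz.
k=2: 25.1 kHz, 34.9 kHz.
k=3: 40.1 kHz, 49.9 kHz.
Within [9.7 kHz, 32.8 kHz]: 10.1 kHz, 19.9 kHz, 25.1 kHz.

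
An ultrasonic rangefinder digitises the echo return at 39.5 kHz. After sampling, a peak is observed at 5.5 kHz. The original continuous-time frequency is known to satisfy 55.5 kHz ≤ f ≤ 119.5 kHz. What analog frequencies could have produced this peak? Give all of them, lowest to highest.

Frequencies that alias to 5.5 kHz are k·fs ± 5.5 kHz for integer k ≥ 0.
k=0: 5.5 kHz.
k=1: 34 kHz, 45 kHz.
k=2: 73.5 kHz, 84.5 kHz.
k=3: 113 kHz, 124 kHz.
k=4: 152.5 kHz, 163.5 kHz.
Within [55.5 kHz, 119.5 kHz]: 73.5 kHz, 84.5 kHz, 113 kHz.

73.5 kHz, 84.5 kHz, 113 kHz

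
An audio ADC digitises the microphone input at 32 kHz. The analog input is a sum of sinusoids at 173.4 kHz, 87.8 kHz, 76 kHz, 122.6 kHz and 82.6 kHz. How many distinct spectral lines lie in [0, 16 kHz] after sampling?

4

fs/2 = 16 kHz.
173.4 kHz mod fs = 13.4 kHz.
13.4 kHz ≤ fs/2 = 16 kHz, appears at 13.4 kHz.
87.8 kHz mod fs = 23.8 kHz.
23.8 kHz > fs/2 = 16 kHz, folds to fs − 23.8 kHz = 8.2 kHz.
76 kHz mod fs = 12 kHz.
12 kHz ≤ fs/2 = 16 kHz, appears at 12 kHz.
122.6 kHz mod fs = 26.6 kHz.
26.6 kHz > fs/2 = 16 kHz, folds to fs − 26.6 kHz = 5.4 kHz.
82.6 kHz mod fs = 18.6 kHz.
18.6 kHz > fs/2 = 16 kHz, folds to fs − 18.6 kHz = 13.4 kHz.
Distinct values: {5.4 kHz, 8.2 kHz, 12 kHz, 13.4 kHz} → 4.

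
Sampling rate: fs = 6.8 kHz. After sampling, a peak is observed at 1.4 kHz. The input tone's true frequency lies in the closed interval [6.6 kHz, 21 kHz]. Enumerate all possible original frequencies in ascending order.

8.2 kHz, 12.2 kHz, 15 kHz, 19 kHz

Frequencies that alias to 1.4 kHz are k·fs ± 1.4 kHz for integer k ≥ 0.
k=0: 1.4 kHz.
k=1: 5.4 kHz, 8.2 kHz.
k=2: 12.2 kHz, 15 kHz.
k=3: 19 kHz, 21.8 kHz.
k=4: 25.8 kHz, 28.6 kHz.
Within [6.6 kHz, 21 kHz]: 8.2 kHz, 12.2 kHz, 15 kHz, 19 kHz.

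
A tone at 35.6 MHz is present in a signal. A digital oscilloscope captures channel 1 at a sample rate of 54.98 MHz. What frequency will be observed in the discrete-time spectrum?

19.38 MHz

35.6 MHz > fs/2 = 27.49 MHz, folds to fs − 35.6 MHz = 19.38 MHz.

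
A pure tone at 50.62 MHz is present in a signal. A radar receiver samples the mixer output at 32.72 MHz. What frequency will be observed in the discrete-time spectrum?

50.62 MHz mod fs = 17.9 MHz.
17.9 MHz > fs/2 = 16.36 MHz, folds to fs − 17.9 MHz = 14.82 MHz.

14.82 MHz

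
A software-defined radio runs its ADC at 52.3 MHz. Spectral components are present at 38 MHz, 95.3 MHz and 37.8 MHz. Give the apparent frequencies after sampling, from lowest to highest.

9.3 MHz, 14.3 MHz, 14.5 MHz

fs/2 = 26.15 MHz.
38 MHz > fs/2 = 26.15 MHz, folds to fs − 38 MHz = 14.3 MHz.
95.3 MHz mod fs = 43 MHz.
43 MHz > fs/2 = 26.15 MHz, folds to fs − 43 MHz = 9.3 MHz.
37.8 MHz > fs/2 = 26.15 MHz, folds to fs − 37.8 MHz = 14.5 MHz.
Distinct values: {9.3 MHz, 14.3 MHz, 14.5 MHz}.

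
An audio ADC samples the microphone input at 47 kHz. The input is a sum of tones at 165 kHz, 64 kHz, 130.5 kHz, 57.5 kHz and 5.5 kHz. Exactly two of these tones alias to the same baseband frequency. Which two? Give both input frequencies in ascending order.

fs/2 = 23.5 kHz.
165 kHz mod fs = 24 kHz.
24 kHz > fs/2 = 23.5 kHz, folds to fs − 24 kHz = 23 kHz.
64 kHz mod fs = 17 kHz.
17 kHz ≤ fs/2 = 23.5 kHz, appears at 17 kHz.
130.5 kHz mod fs = 36.5 kHz.
36.5 kHz > fs/2 = 23.5 kHz, folds to fs − 36.5 kHz = 10.5 kHz.
57.5 kHz mod fs = 10.5 kHz.
10.5 kHz ≤ fs/2 = 23.5 kHz, appears at 10.5 kHz.
5.5 kHz ≤ fs/2 = 23.5 kHz, passes unchanged.
57.5 kHz and 130.5 kHz both map to 10.5 kHz.

57.5 kHz, 130.5 kHz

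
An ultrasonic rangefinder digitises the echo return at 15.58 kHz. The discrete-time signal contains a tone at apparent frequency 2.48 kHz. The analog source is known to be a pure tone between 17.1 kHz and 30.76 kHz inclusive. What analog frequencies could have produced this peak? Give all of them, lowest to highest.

Frequencies that alias to 2.48 kHz are k·fs ± 2.48 kHz for integer k ≥ 0.
k=0: 2.48 kHz.
k=1: 13.1 kHz, 18.06 kHz.
k=2: 28.68 kHz, 33.64 kHz.
k=3: 44.26 kHz, 49.22 kHz.
Within [17.1 kHz, 30.76 kHz]: 18.06 kHz, 28.68 kHz.

18.06 kHz, 28.68 kHz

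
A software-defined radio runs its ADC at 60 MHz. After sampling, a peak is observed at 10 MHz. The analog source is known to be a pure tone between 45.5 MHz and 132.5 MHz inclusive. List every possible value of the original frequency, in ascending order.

Frequencies that alias to 10 MHz are k·fs ± 10 MHz for integer k ≥ 0.
k=0: 10 MHz.
k=1: 50 MHz, 70 MHz.
k=2: 110 MHz, 130 MHz.
k=3: 170 MHz, 190 MHz.
Within [45.5 MHz, 132.5 MHz]: 50 MHz, 70 MHz, 110 MHz, 130 MHz.

50 MHz, 70 MHz, 110 MHz, 130 MHz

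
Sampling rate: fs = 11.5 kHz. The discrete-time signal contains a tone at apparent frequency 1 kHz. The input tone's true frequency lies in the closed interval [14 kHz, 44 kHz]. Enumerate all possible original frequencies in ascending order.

22 kHz, 24 kHz, 33.5 kHz, 35.5 kHz

Frequencies that alias to 1 kHz are k·fs ± 1 kHz for integer k ≥ 0.
k=0: 1 kHz.
k=1: 10.5 kHz, 12.5 kHz.
k=2: 22 kHz, 24 kHz.
k=3: 33.5 kHz, 35.5 kHz.
k=4: 45 kHz, 47 kHz.
Within [14 kHz, 44 kHz]: 22 kHz, 24 kHz, 33.5 kHz, 35.5 kHz.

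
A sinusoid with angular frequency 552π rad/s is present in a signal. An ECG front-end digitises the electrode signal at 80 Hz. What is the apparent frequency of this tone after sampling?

36 Hz

ω = 552π rad/s → f = ω/(2π) = 276 Hz.
276 Hz mod fs = 36 Hz.
36 Hz ≤ fs/2 = 40 Hz, appears at 36 Hz.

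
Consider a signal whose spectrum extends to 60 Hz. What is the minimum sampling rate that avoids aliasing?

Nyquist rate = 2 × 60 Hz = 120 Hz.

120 Hz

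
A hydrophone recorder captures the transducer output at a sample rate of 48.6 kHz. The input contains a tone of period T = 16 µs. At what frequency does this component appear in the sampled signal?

T = 16 µs → f = 1/T = 62.5 kHz.
62.5 kHz mod fs = 13.9 kHz.
13.9 kHz ≤ fs/2 = 24.3 kHz, appears at 13.9 kHz.

13.9 kHz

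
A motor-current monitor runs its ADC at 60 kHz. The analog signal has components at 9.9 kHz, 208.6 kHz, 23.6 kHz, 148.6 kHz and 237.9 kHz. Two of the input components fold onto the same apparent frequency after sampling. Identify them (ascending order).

148.6 kHz, 208.6 kHz

fs/2 = 30 kHz.
9.9 kHz ≤ fs/2 = 30 kHz, passes unchanged.
208.6 kHz mod fs = 28.6 kHz.
28.6 kHz ≤ fs/2 = 30 kHz, appears at 28.6 kHz.
23.6 kHz ≤ fs/2 = 30 kHz, passes unchanged.
148.6 kHz mod fs = 28.6 kHz.
28.6 kHz ≤ fs/2 = 30 kHz, appears at 28.6 kHz.
237.9 kHz mod fs = 57.9 kHz.
57.9 kHz > fs/2 = 30 kHz, folds to fs − 57.9 kHz = 2.1 kHz.
148.6 kHz and 208.6 kHz both map to 28.6 kHz.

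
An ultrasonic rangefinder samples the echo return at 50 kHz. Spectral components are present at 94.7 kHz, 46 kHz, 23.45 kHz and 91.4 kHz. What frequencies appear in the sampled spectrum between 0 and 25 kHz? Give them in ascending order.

fs/2 = 25 kHz.
94.7 kHz mod fs = 44.7 kHz.
44.7 kHz > fs/2 = 25 kHz, folds to fs − 44.7 kHz = 5.3 kHz.
46 kHz > fs/2 = 25 kHz, folds to fs − 46 kHz = 4 kHz.
23.45 kHz ≤ fs/2 = 25 kHz, passes unchanged.
91.4 kHz mod fs = 41.4 kHz.
41.4 kHz > fs/2 = 25 kHz, folds to fs − 41.4 kHz = 8.6 kHz.
Distinct values: {4 kHz, 5.3 kHz, 8.6 kHz, 23.45 kHz}.

4 kHz, 5.3 kHz, 8.6 kHz, 23.45 kHz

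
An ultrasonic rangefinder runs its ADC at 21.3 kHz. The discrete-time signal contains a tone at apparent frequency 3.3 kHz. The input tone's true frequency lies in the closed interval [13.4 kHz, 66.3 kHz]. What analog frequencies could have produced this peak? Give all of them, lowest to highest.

18 kHz, 24.6 kHz, 39.3 kHz, 45.9 kHz, 60.6 kHz

Frequencies that alias to 3.3 kHz are k·fs ± 3.3 kHz for integer k ≥ 0.
k=0: 3.3 kHz.
k=1: 18 kHz, 24.6 kHz.
k=2: 39.3 kHz, 45.9 kHz.
k=3: 60.6 kHz, 67.2 kHz.
k=4: 81.9 kHz, 88.5 kHz.
Within [13.4 kHz, 66.3 kHz]: 18 kHz, 24.6 kHz, 39.3 kHz, 45.9 kHz, 60.6 kHz.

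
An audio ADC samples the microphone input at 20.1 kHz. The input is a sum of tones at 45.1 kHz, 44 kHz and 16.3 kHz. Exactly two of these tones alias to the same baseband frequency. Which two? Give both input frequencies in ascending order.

fs/2 = 10.05 kHz.
45.1 kHz mod fs = 4.9 kHz.
4.9 kHz ≤ fs/2 = 10.05 kHz, appears at 4.9 kHz.
44 kHz mod fs = 3.8 kHz.
3.8 kHz ≤ fs/2 = 10.05 kHz, appears at 3.8 kHz.
16.3 kHz > fs/2 = 10.05 kHz, folds to fs − 16.3 kHz = 3.8 kHz.
16.3 kHz and 44 kHz both map to 3.8 kHz.

16.3 kHz, 44 kHz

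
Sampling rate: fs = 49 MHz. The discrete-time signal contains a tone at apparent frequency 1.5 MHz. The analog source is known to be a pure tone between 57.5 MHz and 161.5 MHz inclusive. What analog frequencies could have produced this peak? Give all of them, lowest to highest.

Frequencies that alias to 1.5 MHz are k·fs ± 1.5 MHz for integer k ≥ 0.
k=0: 1.5 MHz.
k=1: 47.5 MHz, 50.5 MHz.
k=2: 96.5 MHz, 99.5 MHz.
k=3: 145.5 MHz, 148.5 MHz.
k=4: 194.5 MHz, 197.5 MHz.
Within [57.5 MHz, 161.5 MHz]: 96.5 MHz, 99.5 MHz, 145.5 MHz, 148.5 MHz.

96.5 MHz, 99.5 MHz, 145.5 MHz, 148.5 MHz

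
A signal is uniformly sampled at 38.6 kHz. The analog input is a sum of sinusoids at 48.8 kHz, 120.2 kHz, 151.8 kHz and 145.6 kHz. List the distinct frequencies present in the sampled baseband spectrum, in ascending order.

2.6 kHz, 4.4 kHz, 8.8 kHz, 10.2 kHz

fs/2 = 19.3 kHz.
48.8 kHz mod fs = 10.2 kHz.
10.2 kHz ≤ fs/2 = 19.3 kHz, appears at 10.2 kHz.
120.2 kHz mod fs = 4.4 kHz.
4.4 kHz ≤ fs/2 = 19.3 kHz, appears at 4.4 kHz.
151.8 kHz mod fs = 36 kHz.
36 kHz > fs/2 = 19.3 kHz, folds to fs − 36 kHz = 2.6 kHz.
145.6 kHz mod fs = 29.8 kHz.
29.8 kHz > fs/2 = 19.3 kHz, folds to fs − 29.8 kHz = 8.8 kHz.
Distinct values: {2.6 kHz, 4.4 kHz, 8.8 kHz, 10.2 kHz}.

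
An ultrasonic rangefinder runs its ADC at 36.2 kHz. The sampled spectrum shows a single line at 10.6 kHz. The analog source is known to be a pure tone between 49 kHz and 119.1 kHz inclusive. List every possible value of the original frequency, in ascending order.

Frequencies that alias to 10.6 kHz are k·fs ± 10.6 kHz for integer k ≥ 0.
k=0: 10.6 kHz.
k=1: 25.6 kHz, 46.8 kHz.
k=2: 61.8 kHz, 83 kHz.
k=3: 98 kHz, 119.2 kHz.
k=4: 134.2 kHz, 155.4 kHz.
Within [49 kHz, 119.1 kHz]: 61.8 kHz, 83 kHz, 98 kHz.

61.8 kHz, 83 kHz, 98 kHz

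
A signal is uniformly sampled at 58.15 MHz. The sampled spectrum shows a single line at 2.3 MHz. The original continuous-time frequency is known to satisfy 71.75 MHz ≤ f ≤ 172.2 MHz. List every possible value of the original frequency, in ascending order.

114 MHz, 118.6 MHz, 172.15 MHz

Frequencies that alias to 2.3 MHz are k·fs ± 2.3 MHz for integer k ≥ 0.
k=0: 2.3 MHz.
k=1: 55.85 MHz, 60.45 MHz.
k=2: 114 MHz, 118.6 MHz.
k=3: 172.15 MHz, 176.75 MHz.
k=4: 230.3 MHz, 234.9 MHz.
Within [71.75 MHz, 172.2 MHz]: 114 MHz, 118.6 MHz, 172.15 MHz.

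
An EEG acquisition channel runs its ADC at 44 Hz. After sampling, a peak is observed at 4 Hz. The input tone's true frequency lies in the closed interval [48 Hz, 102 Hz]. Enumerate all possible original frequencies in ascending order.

Frequencies that alias to 4 Hz are k·fs ± 4 Hz for integer k ≥ 0.
k=0: 4 Hz.
k=1: 40 Hz, 48 Hz.
k=2: 84 Hz, 92 Hz.
k=3: 128 Hz, 136 Hz.
Within [48 Hz, 102 Hz]: 48 Hz, 84 Hz, 92 Hz.

48 Hz, 84 Hz, 92 Hz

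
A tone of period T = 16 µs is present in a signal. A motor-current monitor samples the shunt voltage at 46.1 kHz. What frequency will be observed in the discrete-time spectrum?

16.4 kHz

T = 16 µs → f = 1/T = 62.5 kHz.
62.5 kHz mod fs = 16.4 kHz.
16.4 kHz ≤ fs/2 = 23.05 kHz, appears at 16.4 kHz.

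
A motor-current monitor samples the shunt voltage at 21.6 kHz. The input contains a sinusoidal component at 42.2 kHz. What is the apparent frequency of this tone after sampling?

1 kHz

42.2 kHz mod fs = 20.6 kHz.
20.6 kHz > fs/2 = 10.8 kHz, folds to fs − 20.6 kHz = 1 kHz.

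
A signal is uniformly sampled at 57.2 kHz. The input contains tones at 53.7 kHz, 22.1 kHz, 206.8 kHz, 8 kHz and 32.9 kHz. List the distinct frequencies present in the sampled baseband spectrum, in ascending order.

3.5 kHz, 8 kHz, 22 kHz, 22.1 kHz, 24.3 kHz

fs/2 = 28.6 kHz.
53.7 kHz > fs/2 = 28.6 kHz, folds to fs − 53.7 kHz = 3.5 kHz.
22.1 kHz ≤ fs/2 = 28.6 kHz, passes unchanged.
206.8 kHz mod fs = 35.2 kHz.
35.2 kHz > fs/2 = 28.6 kHz, folds to fs − 35.2 kHz = 22 kHz.
8 kHz ≤ fs/2 = 28.6 kHz, passes unchanged.
32.9 kHz > fs/2 = 28.6 kHz, folds to fs − 32.9 kHz = 24.3 kHz.
Distinct values: {3.5 kHz, 8 kHz, 22 kHz, 22.1 kHz, 24.3 kHz}.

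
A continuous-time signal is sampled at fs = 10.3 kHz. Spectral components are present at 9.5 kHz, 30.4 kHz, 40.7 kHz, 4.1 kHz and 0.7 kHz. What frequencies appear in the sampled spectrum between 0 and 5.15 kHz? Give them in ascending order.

fs/2 = 5.15 kHz.
9.5 kHz > fs/2 = 5.15 kHz, folds to fs − 9.5 kHz = 0.8 kHz.
30.4 kHz mod fs = 9.8 kHz.
9.8 kHz > fs/2 = 5.15 kHz, folds to fs − 9.8 kHz = 0.5 kHz.
40.7 kHz mod fs = 9.8 kHz.
9.8 kHz > fs/2 = 5.15 kHz, folds to fs − 9.8 kHz = 0.5 kHz.
4.1 kHz ≤ fs/2 = 5.15 kHz, passes unchanged.
0.7 kHz ≤ fs/2 = 5.15 kHz, passes unchanged.
Distinct values: {0.5 kHz, 0.7 kHz, 0.8 kHz, 4.1 kHz}.

0.5 kHz, 0.7 kHz, 0.8 kHz, 4.1 kHz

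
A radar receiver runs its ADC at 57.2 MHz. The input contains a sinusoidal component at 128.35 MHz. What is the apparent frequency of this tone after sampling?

128.35 MHz mod fs = 13.95 MHz.
13.95 MHz ≤ fs/2 = 28.6 MHz, appears at 13.95 MHz.

13.95 MHz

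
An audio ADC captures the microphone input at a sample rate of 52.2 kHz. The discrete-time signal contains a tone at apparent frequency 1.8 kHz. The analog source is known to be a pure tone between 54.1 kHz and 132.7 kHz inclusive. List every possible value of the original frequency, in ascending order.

Frequencies that alias to 1.8 kHz are k·fs ± 1.8 kHz for integer k ≥ 0.
k=0: 1.8 kHz.
k=1: 50.4 kHz, 54 kHz.
k=2: 102.6 kHz, 106.2 kHz.
k=3: 154.8 kHz, 158.4 kHz.
Within [54.1 kHz, 132.7 kHz]: 102.6 kHz, 106.2 kHz.

102.6 kHz, 106.2 kHz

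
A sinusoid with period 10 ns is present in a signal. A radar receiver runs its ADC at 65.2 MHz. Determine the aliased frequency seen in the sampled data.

T = 10 ns → f = 1/T = 100 MHz.
100 MHz mod fs = 34.8 MHz.
34.8 MHz > fs/2 = 32.6 MHz, folds to fs − 34.8 MHz = 30.4 MHz.

30.4 MHz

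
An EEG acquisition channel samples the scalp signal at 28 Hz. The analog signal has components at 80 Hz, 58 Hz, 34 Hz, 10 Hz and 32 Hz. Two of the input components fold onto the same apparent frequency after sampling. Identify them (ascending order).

fs/2 = 14 Hz.
80 Hz mod fs = 24 Hz.
24 Hz > fs/2 = 14 Hz, folds to fs − 24 Hz = 4 Hz.
58 Hz mod fs = 2 Hz.
2 Hz ≤ fs/2 = 14 Hz, appears at 2 Hz.
34 Hz mod fs = 6 Hz.
6 Hz ≤ fs/2 = 14 Hz, appears at 6 Hz.
10 Hz ≤ fs/2 = 14 Hz, passes unchanged.
32 Hz mod fs = 4 Hz.
4 Hz ≤ fs/2 = 14 Hz, appears at 4 Hz.
32 Hz and 80 Hz both map to 4 Hz.

32 Hz, 80 Hz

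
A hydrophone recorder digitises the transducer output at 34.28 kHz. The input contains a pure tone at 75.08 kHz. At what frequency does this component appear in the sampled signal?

75.08 kHz mod fs = 6.52 kHz.
6.52 kHz ≤ fs/2 = 17.14 kHz, appears at 6.52 kHz.

6.52 kHz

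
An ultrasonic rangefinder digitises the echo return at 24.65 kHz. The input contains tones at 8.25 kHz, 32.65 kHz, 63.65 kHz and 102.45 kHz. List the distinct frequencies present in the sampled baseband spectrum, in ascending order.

fs/2 = 12.325 kHz.
8.25 kHz ≤ fs/2 = 12.325 kHz, passes unchanged.
32.65 kHz mod fs = 8 kHz.
8 kHz ≤ fs/2 = 12.325 kHz, appears at 8 kHz.
63.65 kHz mod fs = 14.35 kHz.
14.35 kHz > fs/2 = 12.325 kHz, folds to fs − 14.35 kHz = 10.3 kHz.
102.45 kHz mod fs = 3.85 kHz.
3.85 kHz ≤ fs/2 = 12.325 kHz, appears at 3.85 kHz.
Distinct values: {3.85 kHz, 8 kHz, 8.25 kHz, 10.3 kHz}.

3.85 kHz, 8 kHz, 8.25 kHz, 10.3 kHz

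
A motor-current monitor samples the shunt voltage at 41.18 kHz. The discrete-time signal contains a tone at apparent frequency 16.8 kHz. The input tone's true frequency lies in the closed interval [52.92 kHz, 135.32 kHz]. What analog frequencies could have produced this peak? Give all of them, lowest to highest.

57.98 kHz, 65.56 kHz, 99.16 kHz, 106.74 kHz

Frequencies that alias to 16.8 kHz are k·fs ± 16.8 kHz for integer k ≥ 0.
k=0: 16.8 kHz.
k=1: 24.38 kHz, 57.98 kHz.
k=2: 65.56 kHz, 99.16 kHz.
k=3: 106.74 kHz, 140.34 kHz.
k=4: 147.92 kHz, 181.52 kHz.
Within [52.92 kHz, 135.32 kHz]: 57.98 kHz, 65.56 kHz, 99.16 kHz, 106.74 kHz.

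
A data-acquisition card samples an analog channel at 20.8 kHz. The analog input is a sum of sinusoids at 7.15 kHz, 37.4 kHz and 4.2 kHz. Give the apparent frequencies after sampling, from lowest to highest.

fs/2 = 10.4 kHz.
7.15 kHz ≤ fs/2 = 10.4 kHz, passes unchanged.
37.4 kHz mod fs = 16.6 kHz.
16.6 kHz > fs/2 = 10.4 kHz, folds to fs − 16.6 kHz = 4.2 kHz.
4.2 kHz ≤ fs/2 = 10.4 kHz, passes unchanged.
Distinct values: {4.2 kHz, 7.15 kHz}.

4.2 kHz, 7.15 kHz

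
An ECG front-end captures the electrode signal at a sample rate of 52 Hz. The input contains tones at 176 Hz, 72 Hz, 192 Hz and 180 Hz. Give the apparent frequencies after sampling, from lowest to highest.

16 Hz, 20 Hz, 24 Hz

fs/2 = 26 Hz.
176 Hz mod fs = 20 Hz.
20 Hz ≤ fs/2 = 26 Hz, appears at 20 Hz.
72 Hz mod fs = 20 Hz.
20 Hz ≤ fs/2 = 26 Hz, appears at 20 Hz.
192 Hz mod fs = 36 Hz.
36 Hz > fs/2 = 26 Hz, folds to fs − 36 Hz = 16 Hz.
180 Hz mod fs = 24 Hz.
24 Hz ≤ fs/2 = 26 Hz, appears at 24 Hz.
Distinct values: {16 Hz, 20 Hz, 24 Hz}.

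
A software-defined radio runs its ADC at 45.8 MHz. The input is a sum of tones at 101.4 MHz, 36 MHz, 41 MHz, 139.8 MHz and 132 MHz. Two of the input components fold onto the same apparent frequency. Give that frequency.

9.8 MHz

fs/2 = 22.9 MHz.
101.4 MHz mod fs = 9.8 MHz.
9.8 MHz ≤ fs/2 = 22.9 MHz, appears at 9.8 MHz.
36 MHz > fs/2 = 22.9 MHz, folds to fs − 36 MHz = 9.8 MHz.
41 MHz > fs/2 = 22.9 MHz, folds to fs − 41 MHz = 4.8 MHz.
139.8 MHz mod fs = 2.4 MHz.
2.4 MHz ≤ fs/2 = 22.9 MHz, appears at 2.4 MHz.
132 MHz mod fs = 40.4 MHz.
40.4 MHz > fs/2 = 22.9 MHz, folds to fs − 40.4 MHz = 5.4 MHz.
36 MHz and 101.4 MHz both map to 9.8 MHz.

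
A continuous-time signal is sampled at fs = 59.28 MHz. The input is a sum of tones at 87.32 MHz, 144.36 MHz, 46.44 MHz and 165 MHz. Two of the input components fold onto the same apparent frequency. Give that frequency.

fs/2 = 29.64 MHz.
87.32 MHz mod fs = 28.04 MHz.
28.04 MHz ≤ fs/2 = 29.64 MHz, appears at 28.04 MHz.
144.36 MHz mod fs = 25.8 MHz.
25.8 MHz ≤ fs/2 = 29.64 MHz, appears at 25.8 MHz.
46.44 MHz > fs/2 = 29.64 MHz, folds to fs − 46.44 MHz = 12.84 MHz.
165 MHz mod fs = 46.44 MHz.
46.44 MHz > fs/2 = 29.64 MHz, folds to fs − 46.44 MHz = 12.84 MHz.
46.44 MHz and 165 MHz both map to 12.84 MHz.

12.84 MHz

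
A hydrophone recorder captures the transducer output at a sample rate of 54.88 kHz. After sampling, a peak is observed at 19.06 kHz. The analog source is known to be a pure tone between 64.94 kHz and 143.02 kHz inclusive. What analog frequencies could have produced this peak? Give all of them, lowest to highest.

Frequencies that alias to 19.06 kHz are k·fs ± 19.06 kHz for integer k ≥ 0.
k=0: 19.06 kHz.
k=1: 35.82 kHz, 73.94 kHz.
k=2: 90.7 kHz, 128.82 kHz.
k=3: 145.58 kHz, 183.7 kHz.
Within [64.94 kHz, 143.02 kHz]: 73.94 kHz, 90.7 kHz, 128.82 kHz.

73.94 kHz, 90.7 kHz, 128.82 kHz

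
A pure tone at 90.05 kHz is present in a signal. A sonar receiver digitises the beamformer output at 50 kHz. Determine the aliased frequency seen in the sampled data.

90.05 kHz mod fs = 40.05 kHz.
40.05 kHz > fs/2 = 25 kHz, folds to fs − 40.05 kHz = 9.95 kHz.

9.95 kHz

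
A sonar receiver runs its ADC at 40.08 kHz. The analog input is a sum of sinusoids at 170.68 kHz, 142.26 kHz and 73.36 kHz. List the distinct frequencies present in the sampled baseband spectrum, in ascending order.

6.8 kHz, 10.36 kHz, 18.06 kHz

fs/2 = 20.04 kHz.
170.68 kHz mod fs = 10.36 kHz.
10.36 kHz ≤ fs/2 = 20.04 kHz, appears at 10.36 kHz.
142.26 kHz mod fs = 22.02 kHz.
22.02 kHz > fs/2 = 20.04 kHz, folds to fs − 22.02 kHz = 18.06 kHz.
73.36 kHz mod fs = 33.28 kHz.
33.28 kHz > fs/2 = 20.04 kHz, folds to fs − 33.28 kHz = 6.8 kHz.
Distinct values: {6.8 kHz, 10.36 kHz, 18.06 kHz}.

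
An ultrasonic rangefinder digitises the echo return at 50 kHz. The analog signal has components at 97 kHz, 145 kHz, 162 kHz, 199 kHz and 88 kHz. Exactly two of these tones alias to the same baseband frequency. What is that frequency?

fs/2 = 25 kHz.
97 kHz mod fs = 47 kHz.
47 kHz > fs/2 = 25 kHz, folds to fs − 47 kHz = 3 kHz.
145 kHz mod fs = 45 kHz.
45 kHz > fs/2 = 25 kHz, folds to fs − 45 kHz = 5 kHz.
162 kHz mod fs = 12 kHz.
12 kHz ≤ fs/2 = 25 kHz, appears at 12 kHz.
199 kHz mod fs = 49 kHz.
49 kHz > fs/2 = 25 kHz, folds to fs − 49 kHz = 1 kHz.
88 kHz mod fs = 38 kHz.
38 kHz > fs/2 = 25 kHz, folds to fs − 38 kHz = 12 kHz.
88 kHz and 162 kHz both map to 12 kHz.

12 kHz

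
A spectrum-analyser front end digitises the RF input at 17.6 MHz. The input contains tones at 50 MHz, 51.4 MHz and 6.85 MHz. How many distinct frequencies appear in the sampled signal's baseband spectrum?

3

fs/2 = 8.8 MHz.
50 MHz mod fs = 14.8 MHz.
14.8 MHz > fs/2 = 8.8 MHz, folds to fs − 14.8 MHz = 2.8 MHz.
51.4 MHz mod fs = 16.2 MHz.
16.2 MHz > fs/2 = 8.8 MHz, folds to fs − 16.2 MHz = 1.4 MHz.
6.85 MHz ≤ fs/2 = 8.8 MHz, passes unchanged.
Distinct values: {1.4 MHz, 2.8 MHz, 6.85 MHz} → 3.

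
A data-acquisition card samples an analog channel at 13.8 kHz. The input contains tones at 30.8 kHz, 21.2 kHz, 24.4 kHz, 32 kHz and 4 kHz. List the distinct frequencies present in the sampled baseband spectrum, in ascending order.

3.2 kHz, 4 kHz, 4.4 kHz, 6.4 kHz

fs/2 = 6.9 kHz.
30.8 kHz mod fs = 3.2 kHz.
3.2 kHz ≤ fs/2 = 6.9 kHz, appears at 3.2 kHz.
21.2 kHz mod fs = 7.4 kHz.
7.4 kHz > fs/2 = 6.9 kHz, folds to fs − 7.4 kHz = 6.4 kHz.
24.4 kHz mod fs = 10.6 kHz.
10.6 kHz > fs/2 = 6.9 kHz, folds to fs − 10.6 kHz = 3.2 kHz.
32 kHz mod fs = 4.4 kHz.
4.4 kHz ≤ fs/2 = 6.9 kHz, appears at 4.4 kHz.
4 kHz ≤ fs/2 = 6.9 kHz, passes unchanged.
Distinct values: {3.2 kHz, 4 kHz, 4.4 kHz, 6.4 kHz}.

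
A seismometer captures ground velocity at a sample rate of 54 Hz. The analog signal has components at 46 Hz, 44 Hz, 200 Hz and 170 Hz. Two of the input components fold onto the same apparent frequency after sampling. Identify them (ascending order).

46 Hz, 170 Hz

fs/2 = 27 Hz.
46 Hz > fs/2 = 27 Hz, folds to fs − 46 Hz = 8 Hz.
44 Hz > fs/2 = 27 Hz, folds to fs − 44 Hz = 10 Hz.
200 Hz mod fs = 38 Hz.
38 Hz > fs/2 = 27 Hz, folds to fs − 38 Hz = 16 Hz.
170 Hz mod fs = 8 Hz.
8 Hz ≤ fs/2 = 27 Hz, appears at 8 Hz.
46 Hz and 170 Hz both map to 8 Hz.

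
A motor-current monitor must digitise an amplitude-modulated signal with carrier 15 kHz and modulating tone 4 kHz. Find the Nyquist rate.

38 kHz

AM sidebands sit at fc ± fm = 11 kHz and 19 kHz.
Highest-frequency component: 19 kHz.
Nyquist rate = 2 × 19 kHz = 38 kHz.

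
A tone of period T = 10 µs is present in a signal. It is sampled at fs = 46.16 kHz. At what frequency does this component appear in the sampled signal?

T = 10 µs → f = 1/T = 100 kHz.
100 kHz mod fs = 7.68 kHz.
7.68 kHz ≤ fs/2 = 23.08 kHz, appears at 7.68 kHz.

7.68 kHz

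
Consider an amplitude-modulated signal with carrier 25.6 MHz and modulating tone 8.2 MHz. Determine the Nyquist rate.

67.6 MHz

AM sidebands sit at fc ± fm = 17.4 MHz and 33.8 MHz.
Highest-frequency component: 33.8 MHz.
Nyquist rate = 2 × 33.8 MHz = 67.6 MHz.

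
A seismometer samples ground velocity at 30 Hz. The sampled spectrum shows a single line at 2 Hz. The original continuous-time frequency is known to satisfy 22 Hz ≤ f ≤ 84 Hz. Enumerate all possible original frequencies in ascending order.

Frequencies that alias to 2 Hz are k·fs ± 2 Hz for integer k ≥ 0.
k=0: 2 Hz.
k=1: 28 Hz, 32 Hz.
k=2: 58 Hz, 62 Hz.
k=3: 88 Hz, 92 Hz.
Within [22 Hz, 84 Hz]: 28 Hz, 32 Hz, 58 Hz, 62 Hz.

28 Hz, 32 Hz, 58 Hz, 62 Hz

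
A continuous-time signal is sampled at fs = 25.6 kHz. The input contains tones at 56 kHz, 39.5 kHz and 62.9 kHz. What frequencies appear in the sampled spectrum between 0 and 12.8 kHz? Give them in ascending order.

fs/2 = 12.8 kHz.
56 kHz mod fs = 4.8 kHz.
4.8 kHz ≤ fs/2 = 12.8 kHz, appears at 4.8 kHz.
39.5 kHz mod fs = 13.9 kHz.
13.9 kHz > fs/2 = 12.8 kHz, folds to fs − 13.9 kHz = 11.7 kHz.
62.9 kHz mod fs = 11.7 kHz.
11.7 kHz ≤ fs/2 = 12.8 kHz, appears at 11.7 kHz.
Distinct values: {4.8 kHz, 11.7 kHz}.

4.8 kHz, 11.7 kHz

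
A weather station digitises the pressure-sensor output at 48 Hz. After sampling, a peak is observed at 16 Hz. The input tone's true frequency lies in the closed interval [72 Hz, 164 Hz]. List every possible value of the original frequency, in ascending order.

80 Hz, 112 Hz, 128 Hz, 160 Hz

Frequencies that alias to 16 Hz are k·fs ± 16 Hz for integer k ≥ 0.
k=0: 16 Hz.
k=1: 32 Hz, 64 Hz.
k=2: 80 Hz, 112 Hz.
k=3: 128 Hz, 160 Hz.
k=4: 176 Hz, 208 Hz.
Within [72 Hz, 164 Hz]: 80 Hz, 112 Hz, 128 Hz, 160 Hz.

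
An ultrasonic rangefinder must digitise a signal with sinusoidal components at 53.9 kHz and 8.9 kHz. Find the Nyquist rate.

Highest-frequency component: 53.9 kHz.
Nyquist rate = 2 × 53.9 kHz = 107.8 kHz.

107.8 kHz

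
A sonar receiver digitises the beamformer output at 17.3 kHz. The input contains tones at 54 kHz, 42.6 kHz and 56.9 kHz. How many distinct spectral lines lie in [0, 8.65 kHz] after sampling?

3

fs/2 = 8.65 kHz.
54 kHz mod fs = 2.1 kHz.
2.1 kHz ≤ fs/2 = 8.65 kHz, appears at 2.1 kHz.
42.6 kHz mod fs = 8 kHz.
8 kHz ≤ fs/2 = 8.65 kHz, appears at 8 kHz.
56.9 kHz mod fs = 5 kHz.
5 kHz ≤ fs/2 = 8.65 kHz, appears at 5 kHz.
Distinct values: {2.1 kHz, 5 kHz, 8 kHz} → 3.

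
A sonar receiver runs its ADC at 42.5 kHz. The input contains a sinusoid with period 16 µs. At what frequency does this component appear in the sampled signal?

T = 16 µs → f = 1/T = 62.5 kHz.
62.5 kHz mod fs = 20 kHz.
20 kHz ≤ fs/2 = 21.25 kHz, appears at 20 kHz.

20 kHz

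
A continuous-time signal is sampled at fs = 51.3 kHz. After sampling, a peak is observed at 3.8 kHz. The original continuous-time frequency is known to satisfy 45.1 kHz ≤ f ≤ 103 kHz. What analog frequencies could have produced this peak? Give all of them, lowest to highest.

Frequencies that alias to 3.8 kHz are k·fs ± 3.8 kHz for integer k ≥ 0.
k=0: 3.8 kHz.
k=1: 47.5 kHz, 55.1 kHz.
k=2: 98.8 kHz, 106.4 kHz.
k=3: 150.1 kHz, 157.7 kHz.
Within [45.1 kHz, 103 kHz]: 47.5 kHz, 55.1 kHz, 98.8 kHz.

47.5 kHz, 55.1 kHz, 98.8 kHz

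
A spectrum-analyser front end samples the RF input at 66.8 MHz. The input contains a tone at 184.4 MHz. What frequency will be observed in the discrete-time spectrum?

16 MHz

184.4 MHz mod fs = 50.8 MHz.
50.8 MHz > fs/2 = 33.4 MHz, folds to fs − 50.8 MHz = 16 MHz.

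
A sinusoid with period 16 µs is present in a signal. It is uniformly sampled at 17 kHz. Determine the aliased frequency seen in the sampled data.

T = 16 µs → f = 1/T = 62.5 kHz.
62.5 kHz mod fs = 11.5 kHz.
11.5 kHz > fs/2 = 8.5 kHz, folds to fs − 11.5 kHz = 5.5 kHz.

5.5 kHz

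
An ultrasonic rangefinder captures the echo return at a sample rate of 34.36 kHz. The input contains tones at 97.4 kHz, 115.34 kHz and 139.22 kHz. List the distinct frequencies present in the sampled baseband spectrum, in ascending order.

fs/2 = 17.18 kHz.
97.4 kHz mod fs = 28.68 kHz.
28.68 kHz > fs/2 = 17.18 kHz, folds to fs − 28.68 kHz = 5.68 kHz.
115.34 kHz mod fs = 12.26 kHz.
12.26 kHz ≤ fs/2 = 17.18 kHz, appears at 12.26 kHz.
139.22 kHz mod fs = 1.78 kHz.
1.78 kHz ≤ fs/2 = 17.18 kHz, appears at 1.78 kHz.
Distinct values: {1.78 kHz, 5.68 kHz, 12.26 kHz}.

1.78 kHz, 5.68 kHz, 12.26 kHz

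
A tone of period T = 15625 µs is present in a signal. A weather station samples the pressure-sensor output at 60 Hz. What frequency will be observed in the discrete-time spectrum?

4 Hz

T = 15625 µs → f = 1/T = 64 Hz.
64 Hz mod fs = 4 Hz.
4 Hz ≤ fs/2 = 30 Hz, appears at 4 Hz.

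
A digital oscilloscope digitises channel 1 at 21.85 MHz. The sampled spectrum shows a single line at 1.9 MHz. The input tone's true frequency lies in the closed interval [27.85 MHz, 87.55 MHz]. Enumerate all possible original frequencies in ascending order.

Frequencies that alias to 1.9 MHz are k·fs ± 1.9 MHz for integer k ≥ 0.
k=0: 1.9 MHz.
k=1: 19.95 MHz, 23.75 MHz.
k=2: 41.8 MHz, 45.6 MHz.
k=3: 63.65 MHz, 67.45 MHz.
k=4: 85.5 MHz, 89.3 MHz.
k=5: 107.35 MHz, 111.15 MHz.
Within [27.85 MHz, 87.55 MHz]: 41.8 MHz, 45.6 MHz, 63.65 MHz, 67.45 MHz, 85.5 MHz.

41.8 MHz, 45.6 MHz, 63.65 MHz, 67.45 MHz, 85.5 MHz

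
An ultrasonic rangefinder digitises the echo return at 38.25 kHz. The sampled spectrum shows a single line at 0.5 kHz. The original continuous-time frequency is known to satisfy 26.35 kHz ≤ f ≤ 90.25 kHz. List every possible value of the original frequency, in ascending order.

37.75 kHz, 38.75 kHz, 76 kHz, 77 kHz

Frequencies that alias to 0.5 kHz are k·fs ± 0.5 kHz for integer k ≥ 0.
k=0: 0.5 kHz.
k=1: 37.75 kHz, 38.75 kHz.
k=2: 76 kHz, 77 kHz.
k=3: 114.25 kHz, 115.25 kHz.
Within [26.35 kHz, 90.25 kHz]: 37.75 kHz, 38.75 kHz, 76 kHz, 77 kHz.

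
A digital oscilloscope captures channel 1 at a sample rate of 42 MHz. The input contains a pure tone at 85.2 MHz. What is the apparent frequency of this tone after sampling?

85.2 MHz mod fs = 1.2 MHz.
1.2 MHz ≤ fs/2 = 21 MHz, appears at 1.2 MHz.

1.2 MHz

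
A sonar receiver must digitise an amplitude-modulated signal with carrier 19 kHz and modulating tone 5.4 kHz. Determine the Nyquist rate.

48.8 kHz

AM sidebands sit at fc ± fm = 13.6 kHz and 24.4 kHz.
Highest-frequency component: 24.4 kHz.
Nyquist rate = 2 × 24.4 kHz = 48.8 kHz.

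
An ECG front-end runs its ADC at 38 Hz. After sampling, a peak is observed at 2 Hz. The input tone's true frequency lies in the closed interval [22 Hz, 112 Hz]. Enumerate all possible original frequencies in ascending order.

36 Hz, 40 Hz, 74 Hz, 78 Hz, 112 Hz

Frequencies that alias to 2 Hz are k·fs ± 2 Hz for integer k ≥ 0.
k=0: 2 Hz.
k=1: 36 Hz, 40 Hz.
k=2: 74 Hz, 78 Hz.
k=3: 112 Hz, 116 Hz.
k=4: 150 Hz, 154 Hz.
Within [22 Hz, 112 Hz]: 36 Hz, 40 Hz, 74 Hz, 78 Hz, 112 Hz.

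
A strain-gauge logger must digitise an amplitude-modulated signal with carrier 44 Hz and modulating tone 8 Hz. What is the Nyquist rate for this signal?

104 Hz

AM sidebands sit at fc ± fm = 36 Hz and 52 Hz.
Highest-frequency component: 52 Hz.
Nyquist rate = 2 × 52 Hz = 104 Hz.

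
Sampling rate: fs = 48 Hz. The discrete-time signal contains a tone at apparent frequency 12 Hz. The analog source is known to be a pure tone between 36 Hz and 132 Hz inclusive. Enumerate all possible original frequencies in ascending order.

36 Hz, 60 Hz, 84 Hz, 108 Hz, 132 Hz

Frequencies that alias to 12 Hz are k·fs ± 12 Hz for integer k ≥ 0.
k=0: 12 Hz.
k=1: 36 Hz, 60 Hz.
k=2: 84 Hz, 108 Hz.
k=3: 132 Hz, 156 Hz.
k=4: 180 Hz, 204 Hz.
Within [36 Hz, 132 Hz]: 36 Hz, 60 Hz, 84 Hz, 108 Hz, 132 Hz.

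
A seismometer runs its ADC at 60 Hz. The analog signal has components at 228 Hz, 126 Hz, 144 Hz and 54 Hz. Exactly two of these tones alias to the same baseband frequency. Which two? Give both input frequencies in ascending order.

fs/2 = 30 Hz.
228 Hz mod fs = 48 Hz.
48 Hz > fs/2 = 30 Hz, folds to fs − 48 Hz = 12 Hz.
126 Hz mod fs = 6 Hz.
6 Hz ≤ fs/2 = 30 Hz, appears at 6 Hz.
144 Hz mod fs = 24 Hz.
24 Hz ≤ fs/2 = 30 Hz, appears at 24 Hz.
54 Hz > fs/2 = 30 Hz, folds to fs − 54 Hz = 6 Hz.
54 Hz and 126 Hz both map to 6 Hz.

54 Hz, 126 Hz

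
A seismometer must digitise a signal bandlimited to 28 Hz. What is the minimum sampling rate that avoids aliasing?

56 Hz

Nyquist rate = 2 × 28 Hz = 56 Hz.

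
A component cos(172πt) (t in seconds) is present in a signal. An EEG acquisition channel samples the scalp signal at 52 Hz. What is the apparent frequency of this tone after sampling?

18 Hz

ω = 172π rad/s → f = ω/(2π) = 86 Hz.
86 Hz mod fs = 34 Hz.
34 Hz > fs/2 = 26 Hz, folds to fs − 34 Hz = 18 Hz.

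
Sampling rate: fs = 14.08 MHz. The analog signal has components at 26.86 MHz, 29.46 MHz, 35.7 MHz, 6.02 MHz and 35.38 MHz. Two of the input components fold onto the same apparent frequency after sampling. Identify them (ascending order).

26.86 MHz, 29.46 MHz

fs/2 = 7.04 MHz.
26.86 MHz mod fs = 12.78 MHz.
12.78 MHz > fs/2 = 7.04 MHz, folds to fs − 12.78 MHz = 1.3 MHz.
29.46 MHz mod fs = 1.3 MHz.
1.3 MHz ≤ fs/2 = 7.04 MHz, appears at 1.3 MHz.
35.7 MHz mod fs = 7.54 MHz.
7.54 MHz > fs/2 = 7.04 MHz, folds to fs − 7.54 MHz = 6.54 MHz.
6.02 MHz ≤ fs/2 = 7.04 MHz, passes unchanged.
35.38 MHz mod fs = 7.22 MHz.
7.22 MHz > fs/2 = 7.04 MHz, folds to fs − 7.22 MHz = 6.86 MHz.
26.86 MHz and 29.46 MHz both map to 1.3 MHz.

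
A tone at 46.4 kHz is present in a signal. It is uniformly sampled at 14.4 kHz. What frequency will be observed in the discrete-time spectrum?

46.4 kHz mod fs = 3.2 kHz.
3.2 kHz ≤ fs/2 = 7.2 kHz, appears at 3.2 kHz.

3.2 kHz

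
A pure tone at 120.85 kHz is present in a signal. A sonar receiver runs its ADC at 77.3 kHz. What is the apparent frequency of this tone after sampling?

120.85 kHz mod fs = 43.55 kHz.
43.55 kHz > fs/2 = 38.65 kHz, folds to fs − 43.55 kHz = 33.75 kHz.

33.75 kHz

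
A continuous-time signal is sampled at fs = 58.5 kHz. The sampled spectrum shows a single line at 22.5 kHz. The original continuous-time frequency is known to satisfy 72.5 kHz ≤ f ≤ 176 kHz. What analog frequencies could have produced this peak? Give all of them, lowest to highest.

Frequencies that alias to 22.5 kHz are k·fs ± 22.5 kHz for integer k ≥ 0.
k=0: 22.5 kHz.
k=1: 36 kHz, 81 kHz.
k=2: 94.5 kHz, 139.5 kHz.
k=3: 153 kHz, 198 kHz.
k=4: 211.5 kHz, 256.5 kHz.
Within [72.5 kHz, 176 kHz]: 81 kHz, 94.5 kHz, 139.5 kHz, 153 kHz.

81 kHz, 94.5 kHz, 139.5 kHz, 153 kHz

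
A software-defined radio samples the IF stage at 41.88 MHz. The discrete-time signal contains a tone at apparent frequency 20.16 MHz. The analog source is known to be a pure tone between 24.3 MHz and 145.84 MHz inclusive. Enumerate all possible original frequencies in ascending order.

62.04 MHz, 63.6 MHz, 103.92 MHz, 105.48 MHz, 145.8 MHz

Frequencies that alias to 20.16 MHz are k·fs ± 20.16 MHz for integer k ≥ 0.
k=0: 20.16 MHz.
k=1: 21.72 MHz, 62.04 MHz.
k=2: 63.6 MHz, 103.92 MHz.
k=3: 105.48 MHz, 145.8 MHz.
k=4: 147.36 MHz, 187.68 MHz.
Within [24.3 MHz, 145.84 MHz]: 62.04 MHz, 63.6 MHz, 103.92 MHz, 105.48 MHz, 145.8 MHz.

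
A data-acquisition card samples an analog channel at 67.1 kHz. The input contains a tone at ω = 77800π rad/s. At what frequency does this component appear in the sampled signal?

28.2 kHz

ω = 77800π rad/s → f = ω/(2π) = 38900 Hz = 38.9 kHz.
38.9 kHz > fs/2 = 33.55 kHz, folds to fs − 38.9 kHz = 28.2 kHz.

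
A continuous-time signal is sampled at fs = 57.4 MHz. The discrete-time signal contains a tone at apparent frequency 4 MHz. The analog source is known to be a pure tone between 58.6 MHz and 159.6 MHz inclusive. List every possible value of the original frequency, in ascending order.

Frequencies that alias to 4 MHz are k·fs ± 4 MHz for integer k ≥ 0.
k=0: 4 MHz.
k=1: 53.4 MHz, 61.4 MHz.
k=2: 110.8 MHz, 118.8 MHz.
k=3: 168.2 MHz, 176.2 MHz.
Within [58.6 MHz, 159.6 MHz]: 61.4 MHz, 110.8 MHz, 118.8 MHz.

61.4 MHz, 110.8 MHz, 118.8 MHz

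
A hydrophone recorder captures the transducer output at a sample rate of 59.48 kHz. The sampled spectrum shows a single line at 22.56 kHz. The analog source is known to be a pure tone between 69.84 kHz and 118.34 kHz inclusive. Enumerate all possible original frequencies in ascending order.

82.04 kHz, 96.4 kHz

Frequencies that alias to 22.56 kHz are k·fs ± 22.56 kHz for integer k ≥ 0.
k=0: 22.56 kHz.
k=1: 36.92 kHz, 82.04 kHz.
k=2: 96.4 kHz, 141.52 kHz.
k=3: 155.88 kHz, 201 kHz.
Within [69.84 kHz, 118.34 kHz]: 82.04 kHz, 96.4 kHz.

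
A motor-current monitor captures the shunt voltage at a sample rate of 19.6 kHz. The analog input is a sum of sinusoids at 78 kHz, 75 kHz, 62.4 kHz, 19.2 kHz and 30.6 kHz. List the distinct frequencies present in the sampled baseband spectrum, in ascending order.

fs/2 = 9.8 kHz.
78 kHz mod fs = 19.2 kHz.
19.2 kHz > fs/2 = 9.8 kHz, folds to fs − 19.2 kHz = 0.4 kHz.
75 kHz mod fs = 16.2 kHz.
16.2 kHz > fs/2 = 9.8 kHz, folds to fs − 16.2 kHz = 3.4 kHz.
62.4 kHz mod fs = 3.6 kHz.
3.6 kHz ≤ fs/2 = 9.8 kHz, appears at 3.6 kHz.
19.2 kHz > fs/2 = 9.8 kHz, folds to fs − 19.2 kHz = 0.4 kHz.
30.6 kHz mod fs = 11 kHz.
11 kHz > fs/2 = 9.8 kHz, folds to fs − 11 kHz = 8.6 kHz.
Distinct values: {0.4 kHz, 3.4 kHz, 3.6 kHz, 8.6 kHz}.

0.4 kHz, 3.4 kHz, 3.6 kHz, 8.6 kHz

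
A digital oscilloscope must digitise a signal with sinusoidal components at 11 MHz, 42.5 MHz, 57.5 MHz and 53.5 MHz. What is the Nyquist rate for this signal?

Highest-frequency component: 57.5 MHz.
Nyquist rate = 2 × 57.5 MHz = 115 MHz.

115 MHz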